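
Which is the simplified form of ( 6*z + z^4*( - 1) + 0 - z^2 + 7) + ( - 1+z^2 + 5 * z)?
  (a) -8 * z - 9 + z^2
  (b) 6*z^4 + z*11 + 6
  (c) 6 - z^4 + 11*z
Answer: c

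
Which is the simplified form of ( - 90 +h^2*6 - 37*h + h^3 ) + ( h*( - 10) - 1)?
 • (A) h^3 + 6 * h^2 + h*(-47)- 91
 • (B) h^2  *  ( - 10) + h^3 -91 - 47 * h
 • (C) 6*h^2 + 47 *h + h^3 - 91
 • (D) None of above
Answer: A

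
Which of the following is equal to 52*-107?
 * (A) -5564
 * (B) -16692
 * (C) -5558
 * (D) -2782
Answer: A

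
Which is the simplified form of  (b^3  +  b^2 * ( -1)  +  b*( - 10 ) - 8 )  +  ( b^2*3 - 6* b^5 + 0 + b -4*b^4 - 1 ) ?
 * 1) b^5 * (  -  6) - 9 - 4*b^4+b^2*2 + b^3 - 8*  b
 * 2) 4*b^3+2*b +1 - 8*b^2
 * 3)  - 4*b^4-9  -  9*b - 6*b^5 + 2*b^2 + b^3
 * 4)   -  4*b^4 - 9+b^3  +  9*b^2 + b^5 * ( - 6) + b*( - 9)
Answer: 3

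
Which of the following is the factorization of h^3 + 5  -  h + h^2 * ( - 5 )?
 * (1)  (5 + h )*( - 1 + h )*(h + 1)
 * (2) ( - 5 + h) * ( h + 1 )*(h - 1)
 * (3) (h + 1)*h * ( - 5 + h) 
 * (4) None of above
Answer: 2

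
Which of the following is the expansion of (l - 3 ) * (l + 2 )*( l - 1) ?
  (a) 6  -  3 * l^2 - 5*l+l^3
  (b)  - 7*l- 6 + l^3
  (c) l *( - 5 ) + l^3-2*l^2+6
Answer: c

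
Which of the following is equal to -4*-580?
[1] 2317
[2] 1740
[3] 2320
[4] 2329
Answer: 3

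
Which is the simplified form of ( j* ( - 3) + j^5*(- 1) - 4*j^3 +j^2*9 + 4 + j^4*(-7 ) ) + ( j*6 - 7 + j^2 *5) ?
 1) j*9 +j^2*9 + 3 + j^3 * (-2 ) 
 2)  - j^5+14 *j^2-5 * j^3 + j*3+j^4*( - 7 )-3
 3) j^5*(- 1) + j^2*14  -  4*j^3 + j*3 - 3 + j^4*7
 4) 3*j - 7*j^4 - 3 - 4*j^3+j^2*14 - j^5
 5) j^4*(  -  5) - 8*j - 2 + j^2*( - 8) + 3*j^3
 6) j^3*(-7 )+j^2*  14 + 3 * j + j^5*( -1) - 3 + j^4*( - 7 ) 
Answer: 4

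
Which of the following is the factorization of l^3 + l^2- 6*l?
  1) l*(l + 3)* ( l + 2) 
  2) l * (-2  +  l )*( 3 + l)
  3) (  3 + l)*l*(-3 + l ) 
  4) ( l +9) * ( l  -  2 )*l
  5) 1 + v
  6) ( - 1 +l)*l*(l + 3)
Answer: 2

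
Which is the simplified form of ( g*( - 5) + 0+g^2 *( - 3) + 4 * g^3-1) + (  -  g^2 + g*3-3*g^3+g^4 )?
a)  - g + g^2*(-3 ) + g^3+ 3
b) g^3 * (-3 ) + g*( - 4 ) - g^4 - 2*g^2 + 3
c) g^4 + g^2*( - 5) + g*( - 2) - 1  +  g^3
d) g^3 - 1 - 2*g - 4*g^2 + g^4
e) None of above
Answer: d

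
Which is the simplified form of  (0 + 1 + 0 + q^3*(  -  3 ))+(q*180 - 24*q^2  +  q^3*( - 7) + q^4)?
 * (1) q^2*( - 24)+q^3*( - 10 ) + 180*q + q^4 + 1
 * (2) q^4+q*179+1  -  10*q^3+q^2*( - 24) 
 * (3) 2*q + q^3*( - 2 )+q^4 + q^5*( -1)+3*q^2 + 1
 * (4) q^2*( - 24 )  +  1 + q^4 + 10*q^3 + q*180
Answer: 1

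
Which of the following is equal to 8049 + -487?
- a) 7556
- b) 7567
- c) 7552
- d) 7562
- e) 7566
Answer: d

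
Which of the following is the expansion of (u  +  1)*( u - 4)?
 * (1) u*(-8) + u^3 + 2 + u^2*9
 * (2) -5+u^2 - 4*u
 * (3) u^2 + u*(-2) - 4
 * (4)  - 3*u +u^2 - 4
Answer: 4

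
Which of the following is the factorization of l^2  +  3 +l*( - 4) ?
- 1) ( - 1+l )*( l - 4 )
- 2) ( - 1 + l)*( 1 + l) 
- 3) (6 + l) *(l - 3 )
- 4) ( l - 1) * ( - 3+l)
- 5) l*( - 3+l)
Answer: 4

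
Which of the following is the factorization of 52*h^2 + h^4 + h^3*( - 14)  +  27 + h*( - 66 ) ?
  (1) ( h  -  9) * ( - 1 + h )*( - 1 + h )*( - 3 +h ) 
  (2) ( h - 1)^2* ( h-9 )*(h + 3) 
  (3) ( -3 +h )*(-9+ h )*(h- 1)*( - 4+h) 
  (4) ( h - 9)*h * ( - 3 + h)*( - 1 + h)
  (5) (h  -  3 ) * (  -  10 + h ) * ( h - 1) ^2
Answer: 1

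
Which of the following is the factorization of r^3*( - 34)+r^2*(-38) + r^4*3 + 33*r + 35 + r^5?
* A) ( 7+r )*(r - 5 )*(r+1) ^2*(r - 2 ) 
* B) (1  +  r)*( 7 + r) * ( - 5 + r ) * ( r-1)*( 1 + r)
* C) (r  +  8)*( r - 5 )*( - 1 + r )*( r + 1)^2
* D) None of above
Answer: B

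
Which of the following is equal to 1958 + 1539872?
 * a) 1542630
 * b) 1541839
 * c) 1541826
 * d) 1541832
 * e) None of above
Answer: e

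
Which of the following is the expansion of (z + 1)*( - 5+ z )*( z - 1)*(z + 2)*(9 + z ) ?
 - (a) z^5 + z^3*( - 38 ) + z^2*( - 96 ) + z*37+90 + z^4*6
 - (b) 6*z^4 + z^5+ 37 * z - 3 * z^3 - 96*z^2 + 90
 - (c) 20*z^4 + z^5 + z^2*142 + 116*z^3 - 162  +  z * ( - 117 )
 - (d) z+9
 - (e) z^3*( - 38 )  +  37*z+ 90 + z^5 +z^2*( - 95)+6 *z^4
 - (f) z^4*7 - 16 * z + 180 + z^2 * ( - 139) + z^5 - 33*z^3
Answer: a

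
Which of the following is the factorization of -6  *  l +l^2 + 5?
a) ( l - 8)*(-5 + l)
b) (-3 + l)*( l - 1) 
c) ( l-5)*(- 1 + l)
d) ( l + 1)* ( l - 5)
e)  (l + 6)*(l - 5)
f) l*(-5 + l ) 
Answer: c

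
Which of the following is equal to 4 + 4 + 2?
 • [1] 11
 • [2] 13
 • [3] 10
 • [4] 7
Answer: 3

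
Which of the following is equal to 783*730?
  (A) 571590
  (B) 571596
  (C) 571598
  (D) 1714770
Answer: A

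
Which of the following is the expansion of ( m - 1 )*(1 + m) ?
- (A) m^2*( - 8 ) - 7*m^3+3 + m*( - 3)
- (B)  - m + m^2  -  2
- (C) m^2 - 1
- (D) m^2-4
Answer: C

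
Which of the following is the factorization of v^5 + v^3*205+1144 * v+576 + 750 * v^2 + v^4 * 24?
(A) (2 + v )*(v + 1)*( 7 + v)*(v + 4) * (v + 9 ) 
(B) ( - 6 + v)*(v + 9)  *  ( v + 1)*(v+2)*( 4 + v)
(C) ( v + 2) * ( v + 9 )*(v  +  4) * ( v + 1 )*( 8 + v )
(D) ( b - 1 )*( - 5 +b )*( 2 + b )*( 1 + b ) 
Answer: C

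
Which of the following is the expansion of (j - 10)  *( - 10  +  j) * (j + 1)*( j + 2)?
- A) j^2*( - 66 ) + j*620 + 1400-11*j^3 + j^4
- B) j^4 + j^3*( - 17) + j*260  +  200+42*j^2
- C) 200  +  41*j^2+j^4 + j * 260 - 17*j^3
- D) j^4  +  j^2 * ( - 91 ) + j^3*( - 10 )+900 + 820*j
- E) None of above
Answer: B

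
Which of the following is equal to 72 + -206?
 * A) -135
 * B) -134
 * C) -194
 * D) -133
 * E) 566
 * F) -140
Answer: B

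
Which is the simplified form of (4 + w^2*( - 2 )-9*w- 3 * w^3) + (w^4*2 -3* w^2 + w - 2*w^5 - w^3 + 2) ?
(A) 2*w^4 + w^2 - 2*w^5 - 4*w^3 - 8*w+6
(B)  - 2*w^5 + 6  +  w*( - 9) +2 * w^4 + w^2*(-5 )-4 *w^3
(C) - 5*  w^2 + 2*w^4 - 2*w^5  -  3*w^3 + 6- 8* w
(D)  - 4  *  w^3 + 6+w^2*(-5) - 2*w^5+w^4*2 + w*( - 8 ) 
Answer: D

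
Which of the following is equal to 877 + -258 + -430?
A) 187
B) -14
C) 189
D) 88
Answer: C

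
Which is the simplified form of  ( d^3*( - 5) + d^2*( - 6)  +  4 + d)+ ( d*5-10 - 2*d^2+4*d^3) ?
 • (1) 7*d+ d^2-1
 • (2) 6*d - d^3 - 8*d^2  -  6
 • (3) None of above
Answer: 2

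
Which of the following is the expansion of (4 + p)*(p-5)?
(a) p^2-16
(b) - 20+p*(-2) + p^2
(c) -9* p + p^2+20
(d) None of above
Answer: d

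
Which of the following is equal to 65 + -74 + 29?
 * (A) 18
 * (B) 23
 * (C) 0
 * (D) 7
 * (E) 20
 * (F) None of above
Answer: E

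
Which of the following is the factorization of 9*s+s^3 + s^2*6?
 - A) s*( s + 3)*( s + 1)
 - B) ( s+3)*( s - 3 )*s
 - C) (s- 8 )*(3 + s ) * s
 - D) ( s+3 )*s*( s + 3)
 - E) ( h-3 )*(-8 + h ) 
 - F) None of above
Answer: D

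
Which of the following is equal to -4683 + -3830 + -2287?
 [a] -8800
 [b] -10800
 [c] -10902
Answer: b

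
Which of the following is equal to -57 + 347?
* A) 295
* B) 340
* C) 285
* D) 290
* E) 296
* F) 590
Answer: D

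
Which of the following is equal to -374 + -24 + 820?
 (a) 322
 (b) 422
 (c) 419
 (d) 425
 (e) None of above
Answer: b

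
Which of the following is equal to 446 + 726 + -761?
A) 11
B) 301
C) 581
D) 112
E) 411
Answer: E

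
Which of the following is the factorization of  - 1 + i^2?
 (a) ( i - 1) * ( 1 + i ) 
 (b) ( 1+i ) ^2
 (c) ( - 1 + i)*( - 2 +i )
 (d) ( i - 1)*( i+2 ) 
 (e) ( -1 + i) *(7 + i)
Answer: a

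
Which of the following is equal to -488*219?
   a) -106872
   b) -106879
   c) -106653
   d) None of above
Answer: a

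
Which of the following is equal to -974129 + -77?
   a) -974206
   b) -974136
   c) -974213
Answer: a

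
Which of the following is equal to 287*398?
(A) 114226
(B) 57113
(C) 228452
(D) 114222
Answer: A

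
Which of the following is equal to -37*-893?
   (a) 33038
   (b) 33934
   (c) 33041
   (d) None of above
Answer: c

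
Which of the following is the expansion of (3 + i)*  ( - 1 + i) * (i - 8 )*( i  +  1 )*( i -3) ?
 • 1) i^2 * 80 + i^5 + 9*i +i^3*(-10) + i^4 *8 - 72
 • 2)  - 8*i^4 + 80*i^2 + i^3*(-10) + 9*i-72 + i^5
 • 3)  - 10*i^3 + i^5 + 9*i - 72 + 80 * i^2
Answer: 2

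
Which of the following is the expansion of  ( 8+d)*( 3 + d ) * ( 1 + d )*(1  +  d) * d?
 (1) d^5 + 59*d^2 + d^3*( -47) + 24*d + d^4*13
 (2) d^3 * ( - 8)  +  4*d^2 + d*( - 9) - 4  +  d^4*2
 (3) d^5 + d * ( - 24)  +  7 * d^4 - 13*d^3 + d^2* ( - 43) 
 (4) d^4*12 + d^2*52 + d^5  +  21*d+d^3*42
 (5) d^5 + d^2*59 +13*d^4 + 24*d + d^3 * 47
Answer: 5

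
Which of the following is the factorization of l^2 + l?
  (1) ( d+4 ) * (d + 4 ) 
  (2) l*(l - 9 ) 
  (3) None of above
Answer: 3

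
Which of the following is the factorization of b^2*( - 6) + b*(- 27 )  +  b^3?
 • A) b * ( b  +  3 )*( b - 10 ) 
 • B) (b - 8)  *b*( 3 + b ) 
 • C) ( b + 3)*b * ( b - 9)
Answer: C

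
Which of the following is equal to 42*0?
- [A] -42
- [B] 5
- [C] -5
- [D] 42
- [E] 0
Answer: E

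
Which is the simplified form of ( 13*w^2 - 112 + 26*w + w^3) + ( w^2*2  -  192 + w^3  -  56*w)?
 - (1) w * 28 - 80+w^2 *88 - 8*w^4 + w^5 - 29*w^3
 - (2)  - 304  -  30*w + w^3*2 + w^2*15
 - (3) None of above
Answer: 2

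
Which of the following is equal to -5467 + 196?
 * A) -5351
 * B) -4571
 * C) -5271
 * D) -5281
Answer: C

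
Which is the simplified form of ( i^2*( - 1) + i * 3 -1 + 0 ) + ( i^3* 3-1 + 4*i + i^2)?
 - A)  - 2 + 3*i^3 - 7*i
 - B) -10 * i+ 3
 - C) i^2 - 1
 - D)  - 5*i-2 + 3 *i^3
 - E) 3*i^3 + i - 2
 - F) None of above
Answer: F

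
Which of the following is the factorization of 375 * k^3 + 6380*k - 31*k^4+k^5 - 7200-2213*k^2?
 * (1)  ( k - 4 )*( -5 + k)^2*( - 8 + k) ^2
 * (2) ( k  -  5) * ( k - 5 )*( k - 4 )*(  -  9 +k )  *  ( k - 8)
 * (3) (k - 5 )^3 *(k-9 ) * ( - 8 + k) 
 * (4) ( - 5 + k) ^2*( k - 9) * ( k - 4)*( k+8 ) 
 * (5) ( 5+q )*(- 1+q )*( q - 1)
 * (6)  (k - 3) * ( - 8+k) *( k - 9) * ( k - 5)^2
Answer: 2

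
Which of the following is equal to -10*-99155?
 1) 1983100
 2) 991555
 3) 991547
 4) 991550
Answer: 4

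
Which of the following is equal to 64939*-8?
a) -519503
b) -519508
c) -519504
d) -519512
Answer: d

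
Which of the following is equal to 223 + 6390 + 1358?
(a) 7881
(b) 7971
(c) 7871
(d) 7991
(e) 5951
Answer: b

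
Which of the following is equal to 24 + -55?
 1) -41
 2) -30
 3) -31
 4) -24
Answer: 3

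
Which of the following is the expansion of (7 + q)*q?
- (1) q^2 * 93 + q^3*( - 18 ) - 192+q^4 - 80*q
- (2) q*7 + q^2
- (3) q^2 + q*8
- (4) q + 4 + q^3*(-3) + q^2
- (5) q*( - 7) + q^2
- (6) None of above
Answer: 2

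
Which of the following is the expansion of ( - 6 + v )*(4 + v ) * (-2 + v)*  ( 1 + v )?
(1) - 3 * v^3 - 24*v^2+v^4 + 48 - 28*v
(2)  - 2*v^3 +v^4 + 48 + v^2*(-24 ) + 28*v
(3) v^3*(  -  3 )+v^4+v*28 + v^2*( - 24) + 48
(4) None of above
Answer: 3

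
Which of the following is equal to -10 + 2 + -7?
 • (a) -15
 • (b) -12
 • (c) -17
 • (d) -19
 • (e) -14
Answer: a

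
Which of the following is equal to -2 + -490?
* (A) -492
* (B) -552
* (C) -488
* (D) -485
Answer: A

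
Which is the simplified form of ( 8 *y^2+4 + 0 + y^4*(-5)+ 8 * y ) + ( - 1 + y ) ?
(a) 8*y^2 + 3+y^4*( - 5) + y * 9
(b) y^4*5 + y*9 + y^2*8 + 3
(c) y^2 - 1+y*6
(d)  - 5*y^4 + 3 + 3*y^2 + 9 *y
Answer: a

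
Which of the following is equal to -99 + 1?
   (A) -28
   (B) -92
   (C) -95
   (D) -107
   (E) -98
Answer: E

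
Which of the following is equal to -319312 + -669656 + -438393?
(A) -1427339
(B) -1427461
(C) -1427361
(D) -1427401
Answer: C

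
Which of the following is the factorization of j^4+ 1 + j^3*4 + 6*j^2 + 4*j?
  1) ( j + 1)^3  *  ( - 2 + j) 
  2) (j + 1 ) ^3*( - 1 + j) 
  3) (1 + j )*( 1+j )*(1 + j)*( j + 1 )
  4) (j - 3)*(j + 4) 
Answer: 3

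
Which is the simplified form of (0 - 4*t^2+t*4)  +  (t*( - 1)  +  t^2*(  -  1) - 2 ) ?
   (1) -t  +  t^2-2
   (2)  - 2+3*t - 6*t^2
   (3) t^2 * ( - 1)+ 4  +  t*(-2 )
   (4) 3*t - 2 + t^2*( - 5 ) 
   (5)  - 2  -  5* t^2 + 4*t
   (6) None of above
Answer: 4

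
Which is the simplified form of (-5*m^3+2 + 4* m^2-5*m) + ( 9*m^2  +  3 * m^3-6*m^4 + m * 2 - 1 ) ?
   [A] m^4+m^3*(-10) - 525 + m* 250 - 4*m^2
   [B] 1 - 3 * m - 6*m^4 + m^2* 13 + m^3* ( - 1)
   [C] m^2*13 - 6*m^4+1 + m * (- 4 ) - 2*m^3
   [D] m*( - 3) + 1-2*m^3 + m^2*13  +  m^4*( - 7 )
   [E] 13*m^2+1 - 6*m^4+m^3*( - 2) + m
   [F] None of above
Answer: F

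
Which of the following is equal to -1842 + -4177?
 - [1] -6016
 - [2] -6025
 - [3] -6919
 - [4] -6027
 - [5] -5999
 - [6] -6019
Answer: 6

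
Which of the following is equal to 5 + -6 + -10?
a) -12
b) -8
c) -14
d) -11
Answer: d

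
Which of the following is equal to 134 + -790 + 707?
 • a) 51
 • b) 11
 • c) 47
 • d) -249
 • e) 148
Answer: a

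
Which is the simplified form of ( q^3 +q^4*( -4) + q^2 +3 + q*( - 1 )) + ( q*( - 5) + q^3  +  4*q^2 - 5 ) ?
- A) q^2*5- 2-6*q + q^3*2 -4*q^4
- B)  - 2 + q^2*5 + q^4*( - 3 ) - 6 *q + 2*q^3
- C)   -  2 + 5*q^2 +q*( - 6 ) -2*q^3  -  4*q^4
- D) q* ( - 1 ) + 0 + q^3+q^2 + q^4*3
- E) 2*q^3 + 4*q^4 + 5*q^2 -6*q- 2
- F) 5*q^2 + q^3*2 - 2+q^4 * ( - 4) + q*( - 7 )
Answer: A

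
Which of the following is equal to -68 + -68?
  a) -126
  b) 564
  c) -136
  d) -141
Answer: c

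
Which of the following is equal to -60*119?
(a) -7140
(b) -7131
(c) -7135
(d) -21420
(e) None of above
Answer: a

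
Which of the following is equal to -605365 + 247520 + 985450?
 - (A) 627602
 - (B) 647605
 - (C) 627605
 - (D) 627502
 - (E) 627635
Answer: C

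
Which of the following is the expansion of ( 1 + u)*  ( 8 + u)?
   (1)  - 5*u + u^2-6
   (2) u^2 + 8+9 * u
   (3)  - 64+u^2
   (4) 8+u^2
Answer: 2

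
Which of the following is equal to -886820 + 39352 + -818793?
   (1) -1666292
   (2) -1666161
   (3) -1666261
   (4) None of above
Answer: 3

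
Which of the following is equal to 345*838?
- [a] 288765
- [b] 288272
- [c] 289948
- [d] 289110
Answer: d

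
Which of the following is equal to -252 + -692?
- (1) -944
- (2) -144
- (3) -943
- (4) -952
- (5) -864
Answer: 1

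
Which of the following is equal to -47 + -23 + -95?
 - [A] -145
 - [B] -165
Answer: B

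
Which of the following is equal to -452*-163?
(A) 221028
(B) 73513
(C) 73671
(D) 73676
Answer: D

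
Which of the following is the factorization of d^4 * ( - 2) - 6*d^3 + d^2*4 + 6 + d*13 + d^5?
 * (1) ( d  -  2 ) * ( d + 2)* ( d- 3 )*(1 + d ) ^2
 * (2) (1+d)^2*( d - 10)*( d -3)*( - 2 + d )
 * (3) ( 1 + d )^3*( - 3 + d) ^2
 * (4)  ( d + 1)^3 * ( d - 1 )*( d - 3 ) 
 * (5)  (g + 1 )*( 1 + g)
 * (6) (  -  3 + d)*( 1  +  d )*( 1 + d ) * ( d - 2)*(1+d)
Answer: 6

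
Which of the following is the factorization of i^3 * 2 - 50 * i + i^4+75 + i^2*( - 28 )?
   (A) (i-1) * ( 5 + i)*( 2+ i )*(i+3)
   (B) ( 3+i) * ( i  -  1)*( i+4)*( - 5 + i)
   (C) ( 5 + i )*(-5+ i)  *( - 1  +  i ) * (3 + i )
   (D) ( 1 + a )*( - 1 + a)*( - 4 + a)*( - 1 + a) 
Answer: C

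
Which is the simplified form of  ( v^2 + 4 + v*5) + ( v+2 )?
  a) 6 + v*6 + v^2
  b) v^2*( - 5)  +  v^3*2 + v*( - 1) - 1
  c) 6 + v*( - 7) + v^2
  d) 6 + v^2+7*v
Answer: a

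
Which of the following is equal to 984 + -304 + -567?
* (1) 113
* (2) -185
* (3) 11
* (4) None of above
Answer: 1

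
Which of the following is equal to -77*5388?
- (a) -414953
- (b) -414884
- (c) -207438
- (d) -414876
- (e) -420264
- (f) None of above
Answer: d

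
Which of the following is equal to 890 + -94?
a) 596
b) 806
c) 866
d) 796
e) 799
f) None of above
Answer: d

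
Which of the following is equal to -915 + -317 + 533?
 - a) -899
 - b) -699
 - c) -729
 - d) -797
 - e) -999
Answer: b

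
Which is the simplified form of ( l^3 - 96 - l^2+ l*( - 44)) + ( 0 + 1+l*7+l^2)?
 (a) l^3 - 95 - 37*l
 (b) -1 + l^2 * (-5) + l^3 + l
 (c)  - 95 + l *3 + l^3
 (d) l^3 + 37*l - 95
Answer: a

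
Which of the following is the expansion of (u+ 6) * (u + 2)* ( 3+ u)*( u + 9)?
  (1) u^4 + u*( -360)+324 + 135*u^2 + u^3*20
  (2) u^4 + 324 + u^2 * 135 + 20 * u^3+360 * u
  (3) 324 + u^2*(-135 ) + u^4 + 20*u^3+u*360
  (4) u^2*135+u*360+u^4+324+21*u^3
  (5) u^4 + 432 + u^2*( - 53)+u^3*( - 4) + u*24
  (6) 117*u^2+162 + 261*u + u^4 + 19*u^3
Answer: 2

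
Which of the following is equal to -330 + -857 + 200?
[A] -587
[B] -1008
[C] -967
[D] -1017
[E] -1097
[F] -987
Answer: F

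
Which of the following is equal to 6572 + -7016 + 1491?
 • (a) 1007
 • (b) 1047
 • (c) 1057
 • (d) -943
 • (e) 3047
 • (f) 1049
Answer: b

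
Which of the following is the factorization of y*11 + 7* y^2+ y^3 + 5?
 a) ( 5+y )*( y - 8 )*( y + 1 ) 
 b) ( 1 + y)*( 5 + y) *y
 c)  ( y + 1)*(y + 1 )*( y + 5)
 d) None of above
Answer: c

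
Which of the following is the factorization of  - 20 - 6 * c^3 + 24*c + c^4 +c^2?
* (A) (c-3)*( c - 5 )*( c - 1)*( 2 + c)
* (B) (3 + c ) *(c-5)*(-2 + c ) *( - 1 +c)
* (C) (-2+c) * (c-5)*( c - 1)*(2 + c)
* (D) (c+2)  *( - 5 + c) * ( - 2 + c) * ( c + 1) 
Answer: C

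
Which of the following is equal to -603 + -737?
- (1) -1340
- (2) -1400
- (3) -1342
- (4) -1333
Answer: 1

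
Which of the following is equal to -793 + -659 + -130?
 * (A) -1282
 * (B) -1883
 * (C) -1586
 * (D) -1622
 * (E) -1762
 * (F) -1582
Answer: F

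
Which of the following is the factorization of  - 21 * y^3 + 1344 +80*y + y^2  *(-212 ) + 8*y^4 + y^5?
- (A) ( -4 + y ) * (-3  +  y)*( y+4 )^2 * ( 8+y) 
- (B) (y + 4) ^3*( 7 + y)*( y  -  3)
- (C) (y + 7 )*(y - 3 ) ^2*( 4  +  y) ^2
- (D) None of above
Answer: D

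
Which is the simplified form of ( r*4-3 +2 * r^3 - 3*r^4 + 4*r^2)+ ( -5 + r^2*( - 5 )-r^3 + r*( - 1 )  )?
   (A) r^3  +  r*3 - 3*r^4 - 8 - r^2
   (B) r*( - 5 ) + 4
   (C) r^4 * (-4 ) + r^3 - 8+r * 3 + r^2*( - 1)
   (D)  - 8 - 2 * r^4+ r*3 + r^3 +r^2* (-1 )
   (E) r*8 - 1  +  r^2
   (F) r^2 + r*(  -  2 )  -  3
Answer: A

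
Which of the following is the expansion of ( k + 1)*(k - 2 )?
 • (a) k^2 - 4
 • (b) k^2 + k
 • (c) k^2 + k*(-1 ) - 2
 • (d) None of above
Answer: c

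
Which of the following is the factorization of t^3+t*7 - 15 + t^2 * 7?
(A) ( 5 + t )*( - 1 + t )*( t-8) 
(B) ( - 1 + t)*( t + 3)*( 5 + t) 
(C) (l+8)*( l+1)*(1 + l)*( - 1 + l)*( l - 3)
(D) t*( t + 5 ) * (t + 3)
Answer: B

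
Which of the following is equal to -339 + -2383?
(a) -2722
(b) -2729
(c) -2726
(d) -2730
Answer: a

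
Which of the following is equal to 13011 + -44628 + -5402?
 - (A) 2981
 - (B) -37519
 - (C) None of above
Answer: C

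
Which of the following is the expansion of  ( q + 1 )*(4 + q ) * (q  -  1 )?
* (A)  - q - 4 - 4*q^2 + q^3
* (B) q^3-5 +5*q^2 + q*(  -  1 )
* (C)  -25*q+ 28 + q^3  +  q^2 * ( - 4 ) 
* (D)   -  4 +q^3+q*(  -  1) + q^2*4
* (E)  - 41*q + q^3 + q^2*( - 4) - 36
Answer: D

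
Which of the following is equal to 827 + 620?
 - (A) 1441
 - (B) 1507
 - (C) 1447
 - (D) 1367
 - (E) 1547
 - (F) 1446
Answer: C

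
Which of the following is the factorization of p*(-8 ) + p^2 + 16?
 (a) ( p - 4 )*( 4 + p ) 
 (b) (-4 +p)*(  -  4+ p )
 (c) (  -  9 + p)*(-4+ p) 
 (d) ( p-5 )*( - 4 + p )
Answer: b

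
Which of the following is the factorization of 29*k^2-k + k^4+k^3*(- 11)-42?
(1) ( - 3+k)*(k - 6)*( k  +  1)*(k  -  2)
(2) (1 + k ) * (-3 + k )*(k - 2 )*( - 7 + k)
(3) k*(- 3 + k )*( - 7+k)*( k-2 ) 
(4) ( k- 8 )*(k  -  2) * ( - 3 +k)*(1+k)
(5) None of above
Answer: 2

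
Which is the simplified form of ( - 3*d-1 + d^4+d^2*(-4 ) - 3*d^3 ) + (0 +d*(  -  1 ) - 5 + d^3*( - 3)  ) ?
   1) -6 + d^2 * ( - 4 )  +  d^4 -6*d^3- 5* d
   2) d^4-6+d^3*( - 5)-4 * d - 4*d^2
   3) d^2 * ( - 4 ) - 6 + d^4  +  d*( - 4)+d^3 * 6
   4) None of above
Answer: 4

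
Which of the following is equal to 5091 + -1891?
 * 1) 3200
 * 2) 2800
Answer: 1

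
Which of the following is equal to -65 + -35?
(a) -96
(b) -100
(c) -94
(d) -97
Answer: b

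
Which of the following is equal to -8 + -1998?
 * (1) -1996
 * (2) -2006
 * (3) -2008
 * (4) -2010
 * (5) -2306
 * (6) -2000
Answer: 2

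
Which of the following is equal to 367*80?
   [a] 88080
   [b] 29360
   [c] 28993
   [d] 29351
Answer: b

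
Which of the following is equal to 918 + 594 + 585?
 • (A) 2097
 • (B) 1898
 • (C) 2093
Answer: A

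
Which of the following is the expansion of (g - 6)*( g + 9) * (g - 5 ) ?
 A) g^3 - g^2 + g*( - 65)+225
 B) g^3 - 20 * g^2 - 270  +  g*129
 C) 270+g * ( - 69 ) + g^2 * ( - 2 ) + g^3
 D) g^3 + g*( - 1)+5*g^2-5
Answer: C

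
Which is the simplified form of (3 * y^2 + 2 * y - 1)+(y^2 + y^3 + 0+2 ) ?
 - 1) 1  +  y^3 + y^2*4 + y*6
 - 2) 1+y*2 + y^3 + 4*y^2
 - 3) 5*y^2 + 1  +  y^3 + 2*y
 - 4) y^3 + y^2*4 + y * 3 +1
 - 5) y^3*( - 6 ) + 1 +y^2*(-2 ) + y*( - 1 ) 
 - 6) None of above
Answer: 2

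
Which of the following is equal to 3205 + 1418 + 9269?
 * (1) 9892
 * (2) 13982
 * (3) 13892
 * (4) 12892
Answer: 3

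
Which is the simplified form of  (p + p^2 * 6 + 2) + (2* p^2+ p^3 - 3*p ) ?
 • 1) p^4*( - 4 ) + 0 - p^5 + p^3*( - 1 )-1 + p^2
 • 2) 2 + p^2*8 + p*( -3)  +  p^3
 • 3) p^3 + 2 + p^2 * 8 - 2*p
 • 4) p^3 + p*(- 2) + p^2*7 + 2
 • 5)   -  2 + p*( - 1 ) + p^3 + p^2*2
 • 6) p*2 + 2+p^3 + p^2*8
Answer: 3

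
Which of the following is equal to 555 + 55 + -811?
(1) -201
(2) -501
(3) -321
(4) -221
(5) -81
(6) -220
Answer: 1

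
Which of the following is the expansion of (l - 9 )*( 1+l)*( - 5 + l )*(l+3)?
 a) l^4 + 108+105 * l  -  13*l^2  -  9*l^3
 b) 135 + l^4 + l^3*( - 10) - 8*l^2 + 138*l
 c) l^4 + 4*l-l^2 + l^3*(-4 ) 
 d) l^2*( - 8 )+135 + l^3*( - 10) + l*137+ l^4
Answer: b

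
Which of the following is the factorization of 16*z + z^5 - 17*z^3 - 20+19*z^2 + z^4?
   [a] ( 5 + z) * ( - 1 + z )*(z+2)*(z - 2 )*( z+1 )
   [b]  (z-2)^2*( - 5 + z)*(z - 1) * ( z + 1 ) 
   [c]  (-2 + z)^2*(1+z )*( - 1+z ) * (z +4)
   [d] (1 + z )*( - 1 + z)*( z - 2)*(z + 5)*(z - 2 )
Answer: d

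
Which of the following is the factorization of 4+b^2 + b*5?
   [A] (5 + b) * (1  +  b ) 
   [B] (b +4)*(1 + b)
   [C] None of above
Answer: B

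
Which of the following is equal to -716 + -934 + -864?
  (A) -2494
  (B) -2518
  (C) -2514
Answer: C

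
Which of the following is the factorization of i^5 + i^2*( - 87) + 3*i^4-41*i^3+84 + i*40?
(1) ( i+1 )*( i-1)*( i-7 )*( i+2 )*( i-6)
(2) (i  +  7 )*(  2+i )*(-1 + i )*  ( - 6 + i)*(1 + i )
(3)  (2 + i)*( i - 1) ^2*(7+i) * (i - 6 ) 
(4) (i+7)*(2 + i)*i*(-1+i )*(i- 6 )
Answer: 2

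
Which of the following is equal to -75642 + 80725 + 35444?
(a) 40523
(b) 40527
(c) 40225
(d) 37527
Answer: b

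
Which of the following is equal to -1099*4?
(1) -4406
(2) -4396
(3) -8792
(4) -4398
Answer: 2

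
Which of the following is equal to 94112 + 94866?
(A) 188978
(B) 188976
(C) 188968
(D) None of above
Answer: A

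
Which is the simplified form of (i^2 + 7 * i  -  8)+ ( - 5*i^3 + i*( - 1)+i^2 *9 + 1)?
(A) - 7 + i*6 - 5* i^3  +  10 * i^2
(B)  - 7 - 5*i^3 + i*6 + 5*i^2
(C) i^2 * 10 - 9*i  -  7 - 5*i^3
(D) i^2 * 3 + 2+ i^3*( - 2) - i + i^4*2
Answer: A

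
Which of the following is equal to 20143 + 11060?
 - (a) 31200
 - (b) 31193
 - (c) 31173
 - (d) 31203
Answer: d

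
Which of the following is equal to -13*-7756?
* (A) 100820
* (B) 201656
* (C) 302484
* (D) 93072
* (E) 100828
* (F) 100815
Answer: E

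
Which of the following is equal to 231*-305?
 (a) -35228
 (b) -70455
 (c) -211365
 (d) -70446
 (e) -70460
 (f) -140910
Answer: b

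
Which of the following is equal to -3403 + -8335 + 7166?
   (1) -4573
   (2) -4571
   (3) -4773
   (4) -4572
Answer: 4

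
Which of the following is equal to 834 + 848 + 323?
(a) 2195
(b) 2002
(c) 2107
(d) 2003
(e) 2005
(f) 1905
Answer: e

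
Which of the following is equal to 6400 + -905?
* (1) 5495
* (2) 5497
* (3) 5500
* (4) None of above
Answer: 1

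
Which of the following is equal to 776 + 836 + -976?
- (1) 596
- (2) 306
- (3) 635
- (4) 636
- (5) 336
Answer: 4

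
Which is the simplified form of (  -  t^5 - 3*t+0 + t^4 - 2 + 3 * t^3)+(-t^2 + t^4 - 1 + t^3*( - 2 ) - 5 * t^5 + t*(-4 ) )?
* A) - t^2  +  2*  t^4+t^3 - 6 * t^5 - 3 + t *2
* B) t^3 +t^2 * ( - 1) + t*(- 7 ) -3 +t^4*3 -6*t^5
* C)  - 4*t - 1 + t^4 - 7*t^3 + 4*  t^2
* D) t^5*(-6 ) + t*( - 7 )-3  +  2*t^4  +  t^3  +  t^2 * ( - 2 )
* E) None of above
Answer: E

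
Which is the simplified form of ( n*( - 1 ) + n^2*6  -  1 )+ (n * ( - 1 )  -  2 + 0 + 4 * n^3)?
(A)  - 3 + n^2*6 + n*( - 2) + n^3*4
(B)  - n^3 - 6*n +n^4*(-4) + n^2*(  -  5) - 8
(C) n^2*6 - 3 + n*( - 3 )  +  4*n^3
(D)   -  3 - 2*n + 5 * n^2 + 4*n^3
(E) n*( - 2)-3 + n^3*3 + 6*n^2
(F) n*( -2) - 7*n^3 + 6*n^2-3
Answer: A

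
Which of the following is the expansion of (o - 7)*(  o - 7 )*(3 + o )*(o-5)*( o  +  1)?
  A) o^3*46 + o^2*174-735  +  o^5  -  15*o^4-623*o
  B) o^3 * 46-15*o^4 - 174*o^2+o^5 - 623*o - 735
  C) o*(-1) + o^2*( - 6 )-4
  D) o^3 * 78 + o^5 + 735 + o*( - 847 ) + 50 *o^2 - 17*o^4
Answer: A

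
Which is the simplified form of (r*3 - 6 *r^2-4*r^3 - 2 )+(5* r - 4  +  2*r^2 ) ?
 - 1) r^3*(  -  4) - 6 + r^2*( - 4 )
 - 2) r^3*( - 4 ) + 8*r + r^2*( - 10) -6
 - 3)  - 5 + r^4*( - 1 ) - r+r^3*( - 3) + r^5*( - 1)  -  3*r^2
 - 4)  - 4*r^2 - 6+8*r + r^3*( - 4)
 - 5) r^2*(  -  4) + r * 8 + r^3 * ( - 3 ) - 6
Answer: 4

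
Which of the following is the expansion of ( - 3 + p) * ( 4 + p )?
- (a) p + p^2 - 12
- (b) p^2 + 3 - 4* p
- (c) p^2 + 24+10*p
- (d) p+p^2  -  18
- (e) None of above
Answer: a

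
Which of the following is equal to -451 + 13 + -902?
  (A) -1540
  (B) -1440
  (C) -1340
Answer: C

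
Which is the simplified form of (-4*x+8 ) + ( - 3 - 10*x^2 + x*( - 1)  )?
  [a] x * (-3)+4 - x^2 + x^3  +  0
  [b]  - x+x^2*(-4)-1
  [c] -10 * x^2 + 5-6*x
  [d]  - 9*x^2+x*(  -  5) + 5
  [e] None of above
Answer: e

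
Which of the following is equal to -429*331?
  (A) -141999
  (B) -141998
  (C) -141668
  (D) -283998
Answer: A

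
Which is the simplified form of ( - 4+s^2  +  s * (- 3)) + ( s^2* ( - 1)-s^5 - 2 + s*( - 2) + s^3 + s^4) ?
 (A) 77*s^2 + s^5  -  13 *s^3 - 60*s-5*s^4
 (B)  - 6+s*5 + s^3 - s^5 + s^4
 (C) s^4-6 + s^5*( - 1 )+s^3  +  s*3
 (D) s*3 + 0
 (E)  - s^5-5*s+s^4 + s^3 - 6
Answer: E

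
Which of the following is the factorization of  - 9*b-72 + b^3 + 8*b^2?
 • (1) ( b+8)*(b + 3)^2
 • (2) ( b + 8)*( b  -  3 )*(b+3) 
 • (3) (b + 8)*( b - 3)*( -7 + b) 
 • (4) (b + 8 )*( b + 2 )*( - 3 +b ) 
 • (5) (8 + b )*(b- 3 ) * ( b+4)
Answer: 2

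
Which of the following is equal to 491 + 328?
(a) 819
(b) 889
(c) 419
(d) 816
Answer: a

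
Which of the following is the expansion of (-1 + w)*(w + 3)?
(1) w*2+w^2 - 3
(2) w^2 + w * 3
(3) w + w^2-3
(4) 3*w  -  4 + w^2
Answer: 1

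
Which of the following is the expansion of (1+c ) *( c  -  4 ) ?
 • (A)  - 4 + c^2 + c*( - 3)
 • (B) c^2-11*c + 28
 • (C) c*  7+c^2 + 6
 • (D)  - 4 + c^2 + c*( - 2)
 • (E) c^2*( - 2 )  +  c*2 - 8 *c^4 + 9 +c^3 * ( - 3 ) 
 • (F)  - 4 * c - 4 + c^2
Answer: A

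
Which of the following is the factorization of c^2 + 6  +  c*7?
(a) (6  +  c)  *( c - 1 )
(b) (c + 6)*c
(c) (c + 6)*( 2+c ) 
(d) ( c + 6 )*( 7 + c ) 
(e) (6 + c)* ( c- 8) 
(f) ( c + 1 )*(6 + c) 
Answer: f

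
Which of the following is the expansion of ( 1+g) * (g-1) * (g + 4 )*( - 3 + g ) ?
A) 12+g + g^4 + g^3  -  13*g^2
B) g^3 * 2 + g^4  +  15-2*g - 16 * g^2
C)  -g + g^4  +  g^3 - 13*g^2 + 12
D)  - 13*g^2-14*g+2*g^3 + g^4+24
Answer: C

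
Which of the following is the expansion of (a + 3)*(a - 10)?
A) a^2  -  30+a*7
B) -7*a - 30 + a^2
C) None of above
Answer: B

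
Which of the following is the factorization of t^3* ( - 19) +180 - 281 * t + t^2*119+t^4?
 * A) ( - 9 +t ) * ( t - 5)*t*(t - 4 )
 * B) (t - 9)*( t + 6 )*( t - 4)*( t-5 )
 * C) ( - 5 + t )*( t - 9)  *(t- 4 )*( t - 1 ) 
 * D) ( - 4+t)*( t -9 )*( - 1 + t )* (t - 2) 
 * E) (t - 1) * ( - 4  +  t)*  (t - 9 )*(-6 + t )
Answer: C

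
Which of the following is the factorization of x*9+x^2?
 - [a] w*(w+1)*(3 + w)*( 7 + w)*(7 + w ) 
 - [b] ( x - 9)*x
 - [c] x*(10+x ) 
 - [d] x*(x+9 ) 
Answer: d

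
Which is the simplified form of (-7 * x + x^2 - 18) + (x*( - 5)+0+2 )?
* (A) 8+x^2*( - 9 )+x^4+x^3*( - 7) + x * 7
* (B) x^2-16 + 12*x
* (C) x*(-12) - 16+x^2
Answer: C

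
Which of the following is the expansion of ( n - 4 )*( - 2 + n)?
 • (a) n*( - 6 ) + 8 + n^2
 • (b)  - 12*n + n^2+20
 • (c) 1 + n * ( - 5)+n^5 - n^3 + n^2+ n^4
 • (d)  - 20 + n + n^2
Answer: a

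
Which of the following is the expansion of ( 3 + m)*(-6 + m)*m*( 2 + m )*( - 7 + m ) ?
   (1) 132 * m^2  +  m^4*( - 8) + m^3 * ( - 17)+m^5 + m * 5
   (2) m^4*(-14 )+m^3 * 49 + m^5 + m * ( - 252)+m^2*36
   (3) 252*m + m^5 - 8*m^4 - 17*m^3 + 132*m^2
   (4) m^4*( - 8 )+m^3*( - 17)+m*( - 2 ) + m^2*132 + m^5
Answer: 3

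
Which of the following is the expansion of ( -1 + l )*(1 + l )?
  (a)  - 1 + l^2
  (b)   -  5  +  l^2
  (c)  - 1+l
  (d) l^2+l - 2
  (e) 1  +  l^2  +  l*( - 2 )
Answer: a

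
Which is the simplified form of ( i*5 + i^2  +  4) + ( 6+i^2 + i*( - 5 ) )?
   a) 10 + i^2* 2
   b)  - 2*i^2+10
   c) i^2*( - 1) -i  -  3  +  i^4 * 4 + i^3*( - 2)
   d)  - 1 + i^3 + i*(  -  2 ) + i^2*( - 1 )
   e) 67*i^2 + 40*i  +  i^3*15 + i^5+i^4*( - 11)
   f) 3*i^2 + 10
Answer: a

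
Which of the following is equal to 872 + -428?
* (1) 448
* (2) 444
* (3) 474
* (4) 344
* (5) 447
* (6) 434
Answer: 2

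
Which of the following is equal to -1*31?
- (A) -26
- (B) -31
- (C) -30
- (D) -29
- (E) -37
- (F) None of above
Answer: B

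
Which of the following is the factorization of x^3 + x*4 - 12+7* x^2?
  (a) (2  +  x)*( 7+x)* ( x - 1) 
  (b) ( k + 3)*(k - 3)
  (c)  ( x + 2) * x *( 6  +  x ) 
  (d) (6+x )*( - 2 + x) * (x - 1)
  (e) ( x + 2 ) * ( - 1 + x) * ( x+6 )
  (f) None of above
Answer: e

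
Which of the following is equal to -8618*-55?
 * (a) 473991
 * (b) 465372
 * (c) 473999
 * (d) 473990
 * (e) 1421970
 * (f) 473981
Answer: d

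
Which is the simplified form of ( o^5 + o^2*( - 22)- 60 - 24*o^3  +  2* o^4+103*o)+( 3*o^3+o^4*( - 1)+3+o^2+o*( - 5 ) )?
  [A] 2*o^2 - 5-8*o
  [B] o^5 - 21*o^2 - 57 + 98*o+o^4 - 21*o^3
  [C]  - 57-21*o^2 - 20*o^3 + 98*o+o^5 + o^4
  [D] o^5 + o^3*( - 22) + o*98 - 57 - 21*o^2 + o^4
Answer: B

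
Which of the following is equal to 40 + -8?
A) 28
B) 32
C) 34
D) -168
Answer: B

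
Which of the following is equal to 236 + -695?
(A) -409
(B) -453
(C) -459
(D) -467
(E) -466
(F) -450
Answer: C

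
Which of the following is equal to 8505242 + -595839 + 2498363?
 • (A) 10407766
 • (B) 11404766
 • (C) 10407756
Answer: A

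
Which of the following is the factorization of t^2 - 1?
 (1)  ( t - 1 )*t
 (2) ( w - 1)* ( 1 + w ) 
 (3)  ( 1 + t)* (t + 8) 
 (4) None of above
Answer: 4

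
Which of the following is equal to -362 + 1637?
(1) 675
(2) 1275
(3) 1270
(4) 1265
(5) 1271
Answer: 2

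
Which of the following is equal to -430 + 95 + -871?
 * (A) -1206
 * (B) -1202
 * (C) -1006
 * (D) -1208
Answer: A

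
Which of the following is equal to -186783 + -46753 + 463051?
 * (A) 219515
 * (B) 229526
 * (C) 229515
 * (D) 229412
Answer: C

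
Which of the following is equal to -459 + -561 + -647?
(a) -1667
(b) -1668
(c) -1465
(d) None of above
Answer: a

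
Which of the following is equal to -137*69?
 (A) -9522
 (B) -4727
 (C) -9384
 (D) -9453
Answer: D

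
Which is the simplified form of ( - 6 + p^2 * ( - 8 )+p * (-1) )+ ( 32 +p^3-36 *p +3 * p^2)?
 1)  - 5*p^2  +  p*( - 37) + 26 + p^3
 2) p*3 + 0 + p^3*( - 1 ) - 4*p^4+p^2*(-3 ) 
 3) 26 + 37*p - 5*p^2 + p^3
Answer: 1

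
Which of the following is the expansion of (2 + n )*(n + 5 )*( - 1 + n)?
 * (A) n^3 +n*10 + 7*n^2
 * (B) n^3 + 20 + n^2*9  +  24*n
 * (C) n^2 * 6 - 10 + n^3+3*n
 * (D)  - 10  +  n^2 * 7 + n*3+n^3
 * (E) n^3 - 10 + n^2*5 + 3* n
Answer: C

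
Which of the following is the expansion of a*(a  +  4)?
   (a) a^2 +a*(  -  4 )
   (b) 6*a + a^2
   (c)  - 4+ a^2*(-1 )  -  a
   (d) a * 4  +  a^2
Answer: d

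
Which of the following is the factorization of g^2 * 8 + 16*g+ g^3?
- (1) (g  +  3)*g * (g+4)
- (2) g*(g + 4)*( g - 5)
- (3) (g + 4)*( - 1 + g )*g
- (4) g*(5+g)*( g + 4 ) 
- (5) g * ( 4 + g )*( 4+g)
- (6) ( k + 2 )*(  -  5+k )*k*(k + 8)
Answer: 5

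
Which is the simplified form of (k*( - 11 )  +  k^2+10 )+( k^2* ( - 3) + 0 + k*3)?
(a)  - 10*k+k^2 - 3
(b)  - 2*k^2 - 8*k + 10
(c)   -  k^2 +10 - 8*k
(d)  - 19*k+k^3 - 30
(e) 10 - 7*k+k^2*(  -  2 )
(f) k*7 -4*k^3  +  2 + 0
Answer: b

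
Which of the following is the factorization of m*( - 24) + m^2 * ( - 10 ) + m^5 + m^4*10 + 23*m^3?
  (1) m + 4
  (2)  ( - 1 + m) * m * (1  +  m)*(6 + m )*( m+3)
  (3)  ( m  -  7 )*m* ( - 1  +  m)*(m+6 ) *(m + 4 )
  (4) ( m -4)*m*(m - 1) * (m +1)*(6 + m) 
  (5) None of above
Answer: 5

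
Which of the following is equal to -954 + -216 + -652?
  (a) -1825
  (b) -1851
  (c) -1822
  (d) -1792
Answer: c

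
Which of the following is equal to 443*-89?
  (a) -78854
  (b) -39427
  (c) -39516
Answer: b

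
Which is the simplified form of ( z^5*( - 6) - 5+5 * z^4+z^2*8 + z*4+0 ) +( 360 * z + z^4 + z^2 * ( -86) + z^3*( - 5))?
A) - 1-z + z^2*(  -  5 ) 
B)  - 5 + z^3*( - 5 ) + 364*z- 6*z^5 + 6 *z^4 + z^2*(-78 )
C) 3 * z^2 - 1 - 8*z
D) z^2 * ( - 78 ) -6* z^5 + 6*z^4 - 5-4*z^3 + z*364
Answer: B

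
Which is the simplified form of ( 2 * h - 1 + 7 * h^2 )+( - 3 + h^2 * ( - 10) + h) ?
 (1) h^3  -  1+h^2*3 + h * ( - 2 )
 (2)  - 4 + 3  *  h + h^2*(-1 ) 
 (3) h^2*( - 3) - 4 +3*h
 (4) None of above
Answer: 3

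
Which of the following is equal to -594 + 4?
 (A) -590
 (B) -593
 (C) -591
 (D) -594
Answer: A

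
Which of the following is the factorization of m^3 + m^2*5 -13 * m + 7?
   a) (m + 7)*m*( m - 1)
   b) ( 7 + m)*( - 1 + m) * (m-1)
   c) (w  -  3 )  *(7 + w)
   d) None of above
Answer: b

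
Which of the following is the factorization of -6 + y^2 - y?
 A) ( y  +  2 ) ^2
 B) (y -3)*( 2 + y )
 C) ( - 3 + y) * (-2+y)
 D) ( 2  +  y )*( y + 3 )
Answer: B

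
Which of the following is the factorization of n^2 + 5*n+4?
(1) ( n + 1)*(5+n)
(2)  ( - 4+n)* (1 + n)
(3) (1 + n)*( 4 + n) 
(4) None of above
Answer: 3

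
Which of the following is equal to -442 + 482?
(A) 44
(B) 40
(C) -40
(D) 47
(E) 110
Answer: B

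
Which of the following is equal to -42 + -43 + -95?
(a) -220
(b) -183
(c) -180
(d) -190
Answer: c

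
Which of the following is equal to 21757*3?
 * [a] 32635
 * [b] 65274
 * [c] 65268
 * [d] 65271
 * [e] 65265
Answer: d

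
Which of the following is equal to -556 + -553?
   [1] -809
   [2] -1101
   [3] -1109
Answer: 3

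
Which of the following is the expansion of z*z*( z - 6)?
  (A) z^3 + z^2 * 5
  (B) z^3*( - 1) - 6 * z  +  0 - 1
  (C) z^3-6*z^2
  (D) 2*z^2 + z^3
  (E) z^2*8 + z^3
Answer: C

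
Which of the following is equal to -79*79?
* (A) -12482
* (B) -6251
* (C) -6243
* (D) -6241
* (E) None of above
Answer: D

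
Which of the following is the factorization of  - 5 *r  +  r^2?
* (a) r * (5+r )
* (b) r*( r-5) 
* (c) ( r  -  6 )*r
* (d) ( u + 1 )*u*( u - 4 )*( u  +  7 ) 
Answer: b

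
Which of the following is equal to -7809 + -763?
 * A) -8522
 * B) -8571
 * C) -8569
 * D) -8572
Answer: D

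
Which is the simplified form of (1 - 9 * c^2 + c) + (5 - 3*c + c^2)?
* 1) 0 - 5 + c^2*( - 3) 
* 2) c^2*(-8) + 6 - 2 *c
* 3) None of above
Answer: 2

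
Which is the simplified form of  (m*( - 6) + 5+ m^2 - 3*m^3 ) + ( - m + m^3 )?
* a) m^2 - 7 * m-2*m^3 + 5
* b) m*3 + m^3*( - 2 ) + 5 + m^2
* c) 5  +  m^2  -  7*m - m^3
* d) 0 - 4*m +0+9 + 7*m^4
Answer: a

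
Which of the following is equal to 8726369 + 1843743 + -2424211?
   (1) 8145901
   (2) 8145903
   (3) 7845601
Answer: 1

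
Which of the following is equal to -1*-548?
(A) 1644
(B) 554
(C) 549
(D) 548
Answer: D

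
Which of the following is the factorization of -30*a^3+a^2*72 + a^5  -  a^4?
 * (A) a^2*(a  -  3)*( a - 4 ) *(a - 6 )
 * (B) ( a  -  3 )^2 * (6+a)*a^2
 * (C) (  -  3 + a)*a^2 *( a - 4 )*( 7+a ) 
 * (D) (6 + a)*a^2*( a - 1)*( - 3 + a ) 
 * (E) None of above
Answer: E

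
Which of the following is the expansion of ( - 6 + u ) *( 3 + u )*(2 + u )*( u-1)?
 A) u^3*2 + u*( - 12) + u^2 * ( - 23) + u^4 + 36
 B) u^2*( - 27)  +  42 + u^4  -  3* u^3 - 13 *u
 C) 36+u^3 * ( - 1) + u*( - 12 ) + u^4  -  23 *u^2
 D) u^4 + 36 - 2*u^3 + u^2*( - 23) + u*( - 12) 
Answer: D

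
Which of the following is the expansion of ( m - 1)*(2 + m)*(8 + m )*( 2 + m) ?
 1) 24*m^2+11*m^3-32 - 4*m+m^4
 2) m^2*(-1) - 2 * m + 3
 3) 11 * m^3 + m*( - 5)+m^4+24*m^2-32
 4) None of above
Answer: 1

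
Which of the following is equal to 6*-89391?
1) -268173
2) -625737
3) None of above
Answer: 3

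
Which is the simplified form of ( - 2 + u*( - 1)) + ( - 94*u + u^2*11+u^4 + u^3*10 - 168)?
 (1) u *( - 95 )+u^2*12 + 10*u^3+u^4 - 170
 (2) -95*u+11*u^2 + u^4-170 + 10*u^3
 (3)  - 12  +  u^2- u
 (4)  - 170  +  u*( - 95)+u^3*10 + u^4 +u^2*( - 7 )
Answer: 2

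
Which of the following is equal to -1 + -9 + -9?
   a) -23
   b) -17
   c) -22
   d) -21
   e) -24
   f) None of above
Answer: f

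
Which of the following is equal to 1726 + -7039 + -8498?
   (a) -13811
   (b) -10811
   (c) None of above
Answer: a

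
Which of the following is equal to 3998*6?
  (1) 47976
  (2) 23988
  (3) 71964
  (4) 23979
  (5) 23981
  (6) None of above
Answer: 2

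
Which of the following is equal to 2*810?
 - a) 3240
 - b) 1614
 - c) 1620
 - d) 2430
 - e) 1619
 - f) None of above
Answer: c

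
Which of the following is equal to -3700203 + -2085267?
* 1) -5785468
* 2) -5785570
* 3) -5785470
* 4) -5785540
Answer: 3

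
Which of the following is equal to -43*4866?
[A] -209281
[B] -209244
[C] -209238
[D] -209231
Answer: C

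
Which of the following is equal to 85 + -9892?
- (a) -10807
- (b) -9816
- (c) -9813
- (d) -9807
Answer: d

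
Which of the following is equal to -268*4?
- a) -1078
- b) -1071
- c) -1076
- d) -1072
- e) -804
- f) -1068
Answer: d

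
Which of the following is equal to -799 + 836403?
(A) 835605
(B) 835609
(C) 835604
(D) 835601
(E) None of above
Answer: C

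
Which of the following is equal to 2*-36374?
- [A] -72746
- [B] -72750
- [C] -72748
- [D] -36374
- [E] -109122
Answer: C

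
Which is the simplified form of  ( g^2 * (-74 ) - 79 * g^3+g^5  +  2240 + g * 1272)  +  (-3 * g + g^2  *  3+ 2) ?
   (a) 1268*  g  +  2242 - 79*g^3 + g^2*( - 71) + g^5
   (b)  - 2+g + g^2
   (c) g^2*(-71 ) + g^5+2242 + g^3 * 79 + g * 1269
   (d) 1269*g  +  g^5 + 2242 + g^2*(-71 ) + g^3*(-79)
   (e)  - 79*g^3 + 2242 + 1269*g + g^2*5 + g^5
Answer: d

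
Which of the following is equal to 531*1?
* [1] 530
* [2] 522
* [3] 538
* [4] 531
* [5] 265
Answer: 4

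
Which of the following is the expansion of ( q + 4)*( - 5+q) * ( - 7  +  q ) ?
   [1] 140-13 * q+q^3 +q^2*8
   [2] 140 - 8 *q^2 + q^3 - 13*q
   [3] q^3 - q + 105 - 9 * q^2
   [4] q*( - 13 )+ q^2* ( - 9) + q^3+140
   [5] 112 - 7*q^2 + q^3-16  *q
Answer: 2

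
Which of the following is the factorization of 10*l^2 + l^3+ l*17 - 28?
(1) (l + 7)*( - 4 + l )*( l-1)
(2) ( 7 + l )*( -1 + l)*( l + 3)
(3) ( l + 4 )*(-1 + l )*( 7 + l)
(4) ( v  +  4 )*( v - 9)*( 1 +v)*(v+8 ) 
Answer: 3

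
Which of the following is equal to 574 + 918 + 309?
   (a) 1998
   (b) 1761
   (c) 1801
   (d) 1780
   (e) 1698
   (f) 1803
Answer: c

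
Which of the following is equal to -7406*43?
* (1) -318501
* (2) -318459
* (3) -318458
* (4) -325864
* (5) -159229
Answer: 3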